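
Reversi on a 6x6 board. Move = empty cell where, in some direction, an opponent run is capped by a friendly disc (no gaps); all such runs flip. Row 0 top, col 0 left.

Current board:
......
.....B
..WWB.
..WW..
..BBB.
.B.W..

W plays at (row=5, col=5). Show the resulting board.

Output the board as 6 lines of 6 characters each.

Answer: ......
.....B
..WWB.
..WW..
..BBW.
.B.W.W

Derivation:
Place W at (5,5); scan 8 dirs for brackets.
Dir NW: opp run (4,4) capped by W -> flip
Dir N: first cell '.' (not opp) -> no flip
Dir NE: edge -> no flip
Dir W: first cell '.' (not opp) -> no flip
Dir E: edge -> no flip
Dir SW: edge -> no flip
Dir S: edge -> no flip
Dir SE: edge -> no flip
All flips: (4,4)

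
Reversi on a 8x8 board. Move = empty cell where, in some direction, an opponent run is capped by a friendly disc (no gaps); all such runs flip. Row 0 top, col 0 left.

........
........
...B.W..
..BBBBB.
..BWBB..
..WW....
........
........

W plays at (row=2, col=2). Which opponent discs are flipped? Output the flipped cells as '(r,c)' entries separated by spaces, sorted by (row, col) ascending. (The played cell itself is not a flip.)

Dir NW: first cell '.' (not opp) -> no flip
Dir N: first cell '.' (not opp) -> no flip
Dir NE: first cell '.' (not opp) -> no flip
Dir W: first cell '.' (not opp) -> no flip
Dir E: opp run (2,3), next='.' -> no flip
Dir SW: first cell '.' (not opp) -> no flip
Dir S: opp run (3,2) (4,2) capped by W -> flip
Dir SE: opp run (3,3) (4,4), next='.' -> no flip

Answer: (3,2) (4,2)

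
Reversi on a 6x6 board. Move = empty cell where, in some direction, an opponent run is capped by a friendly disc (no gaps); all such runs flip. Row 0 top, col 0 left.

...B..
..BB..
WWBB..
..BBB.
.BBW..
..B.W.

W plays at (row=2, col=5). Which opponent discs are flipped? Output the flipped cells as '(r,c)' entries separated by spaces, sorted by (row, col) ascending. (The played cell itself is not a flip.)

Answer: (3,4)

Derivation:
Dir NW: first cell '.' (not opp) -> no flip
Dir N: first cell '.' (not opp) -> no flip
Dir NE: edge -> no flip
Dir W: first cell '.' (not opp) -> no flip
Dir E: edge -> no flip
Dir SW: opp run (3,4) capped by W -> flip
Dir S: first cell '.' (not opp) -> no flip
Dir SE: edge -> no flip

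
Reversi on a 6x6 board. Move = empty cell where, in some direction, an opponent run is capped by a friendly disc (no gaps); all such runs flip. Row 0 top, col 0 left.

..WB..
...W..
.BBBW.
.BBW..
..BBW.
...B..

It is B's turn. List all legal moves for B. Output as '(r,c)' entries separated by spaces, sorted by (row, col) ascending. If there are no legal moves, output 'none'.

Answer: (0,1) (0,4) (1,5) (2,5) (3,4) (3,5) (4,5) (5,5)

Derivation:
(0,1): flips 1 -> legal
(0,4): flips 1 -> legal
(1,1): no bracket -> illegal
(1,2): no bracket -> illegal
(1,4): no bracket -> illegal
(1,5): flips 2 -> legal
(2,5): flips 1 -> legal
(3,4): flips 1 -> legal
(3,5): flips 1 -> legal
(4,5): flips 1 -> legal
(5,4): no bracket -> illegal
(5,5): flips 2 -> legal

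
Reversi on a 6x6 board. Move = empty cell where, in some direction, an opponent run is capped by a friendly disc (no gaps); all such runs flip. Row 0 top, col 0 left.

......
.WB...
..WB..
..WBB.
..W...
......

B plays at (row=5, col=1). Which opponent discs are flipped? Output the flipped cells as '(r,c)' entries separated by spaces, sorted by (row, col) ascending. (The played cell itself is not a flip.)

Dir NW: first cell '.' (not opp) -> no flip
Dir N: first cell '.' (not opp) -> no flip
Dir NE: opp run (4,2) capped by B -> flip
Dir W: first cell '.' (not opp) -> no flip
Dir E: first cell '.' (not opp) -> no flip
Dir SW: edge -> no flip
Dir S: edge -> no flip
Dir SE: edge -> no flip

Answer: (4,2)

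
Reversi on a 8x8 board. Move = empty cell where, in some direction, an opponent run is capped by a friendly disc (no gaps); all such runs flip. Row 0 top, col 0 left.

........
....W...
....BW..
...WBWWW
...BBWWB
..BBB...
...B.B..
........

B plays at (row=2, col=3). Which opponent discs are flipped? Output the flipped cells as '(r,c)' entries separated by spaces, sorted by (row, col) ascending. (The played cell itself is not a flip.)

Dir NW: first cell '.' (not opp) -> no flip
Dir N: first cell '.' (not opp) -> no flip
Dir NE: opp run (1,4), next='.' -> no flip
Dir W: first cell '.' (not opp) -> no flip
Dir E: first cell 'B' (not opp) -> no flip
Dir SW: first cell '.' (not opp) -> no flip
Dir S: opp run (3,3) capped by B -> flip
Dir SE: first cell 'B' (not opp) -> no flip

Answer: (3,3)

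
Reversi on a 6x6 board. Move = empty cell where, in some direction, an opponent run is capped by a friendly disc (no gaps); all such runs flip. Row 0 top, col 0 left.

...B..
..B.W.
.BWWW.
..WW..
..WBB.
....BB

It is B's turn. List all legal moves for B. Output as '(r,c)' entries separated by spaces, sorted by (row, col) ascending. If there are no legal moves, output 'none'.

(0,4): no bracket -> illegal
(0,5): no bracket -> illegal
(1,1): flips 2 -> legal
(1,3): flips 2 -> legal
(1,5): no bracket -> illegal
(2,5): flips 4 -> legal
(3,1): no bracket -> illegal
(3,4): flips 1 -> legal
(3,5): no bracket -> illegal
(4,1): flips 1 -> legal
(5,1): no bracket -> illegal
(5,2): flips 3 -> legal
(5,3): no bracket -> illegal

Answer: (1,1) (1,3) (2,5) (3,4) (4,1) (5,2)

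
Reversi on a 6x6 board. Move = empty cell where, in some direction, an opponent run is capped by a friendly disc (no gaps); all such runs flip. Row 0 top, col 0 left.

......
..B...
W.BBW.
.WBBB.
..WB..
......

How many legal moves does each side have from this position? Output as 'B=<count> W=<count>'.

Answer: B=8 W=5

Derivation:
-- B to move --
(1,0): no bracket -> illegal
(1,1): no bracket -> illegal
(1,3): no bracket -> illegal
(1,4): flips 1 -> legal
(1,5): flips 1 -> legal
(2,1): no bracket -> illegal
(2,5): flips 1 -> legal
(3,0): flips 1 -> legal
(3,5): no bracket -> illegal
(4,0): flips 1 -> legal
(4,1): flips 1 -> legal
(5,1): flips 1 -> legal
(5,2): flips 1 -> legal
(5,3): no bracket -> illegal
B mobility = 8
-- W to move --
(0,1): no bracket -> illegal
(0,2): flips 3 -> legal
(0,3): no bracket -> illegal
(1,1): no bracket -> illegal
(1,3): flips 1 -> legal
(1,4): no bracket -> illegal
(2,1): flips 2 -> legal
(2,5): no bracket -> illegal
(3,5): flips 3 -> legal
(4,1): no bracket -> illegal
(4,4): flips 2 -> legal
(4,5): no bracket -> illegal
(5,2): no bracket -> illegal
(5,3): no bracket -> illegal
(5,4): no bracket -> illegal
W mobility = 5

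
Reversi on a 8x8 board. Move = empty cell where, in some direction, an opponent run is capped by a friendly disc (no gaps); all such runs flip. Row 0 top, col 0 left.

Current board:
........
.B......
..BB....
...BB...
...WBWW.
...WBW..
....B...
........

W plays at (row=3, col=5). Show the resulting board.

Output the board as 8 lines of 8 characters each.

Answer: ........
.B......
..BB....
...BBW..
...WWWW.
...WBW..
....B...
........

Derivation:
Place W at (3,5); scan 8 dirs for brackets.
Dir NW: first cell '.' (not opp) -> no flip
Dir N: first cell '.' (not opp) -> no flip
Dir NE: first cell '.' (not opp) -> no flip
Dir W: opp run (3,4) (3,3), next='.' -> no flip
Dir E: first cell '.' (not opp) -> no flip
Dir SW: opp run (4,4) capped by W -> flip
Dir S: first cell 'W' (not opp) -> no flip
Dir SE: first cell 'W' (not opp) -> no flip
All flips: (4,4)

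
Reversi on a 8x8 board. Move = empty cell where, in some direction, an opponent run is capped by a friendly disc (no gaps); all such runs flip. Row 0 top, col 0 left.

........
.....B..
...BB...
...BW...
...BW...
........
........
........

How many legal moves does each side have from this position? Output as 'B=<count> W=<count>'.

Answer: B=5 W=6

Derivation:
-- B to move --
(2,5): flips 1 -> legal
(3,5): flips 1 -> legal
(4,5): flips 2 -> legal
(5,3): no bracket -> illegal
(5,4): flips 2 -> legal
(5,5): flips 1 -> legal
B mobility = 5
-- W to move --
(0,4): no bracket -> illegal
(0,5): no bracket -> illegal
(0,6): no bracket -> illegal
(1,2): flips 1 -> legal
(1,3): no bracket -> illegal
(1,4): flips 1 -> legal
(1,6): no bracket -> illegal
(2,2): flips 1 -> legal
(2,5): no bracket -> illegal
(2,6): no bracket -> illegal
(3,2): flips 1 -> legal
(3,5): no bracket -> illegal
(4,2): flips 1 -> legal
(5,2): flips 1 -> legal
(5,3): no bracket -> illegal
(5,4): no bracket -> illegal
W mobility = 6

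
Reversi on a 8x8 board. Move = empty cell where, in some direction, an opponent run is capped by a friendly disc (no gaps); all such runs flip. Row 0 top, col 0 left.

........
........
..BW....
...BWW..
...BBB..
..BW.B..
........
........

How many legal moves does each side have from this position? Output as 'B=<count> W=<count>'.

Answer: B=9 W=7

Derivation:
-- B to move --
(1,2): flips 2 -> legal
(1,3): flips 1 -> legal
(1,4): no bracket -> illegal
(2,4): flips 2 -> legal
(2,5): flips 2 -> legal
(2,6): flips 1 -> legal
(3,2): no bracket -> illegal
(3,6): flips 2 -> legal
(4,2): no bracket -> illegal
(4,6): no bracket -> illegal
(5,4): flips 1 -> legal
(6,2): flips 1 -> legal
(6,3): flips 1 -> legal
(6,4): no bracket -> illegal
B mobility = 9
-- W to move --
(1,1): no bracket -> illegal
(1,2): no bracket -> illegal
(1,3): no bracket -> illegal
(2,1): flips 1 -> legal
(2,4): no bracket -> illegal
(3,1): no bracket -> illegal
(3,2): flips 1 -> legal
(3,6): no bracket -> illegal
(4,1): no bracket -> illegal
(4,2): no bracket -> illegal
(4,6): no bracket -> illegal
(5,1): flips 1 -> legal
(5,4): flips 1 -> legal
(5,6): flips 1 -> legal
(6,1): flips 2 -> legal
(6,2): no bracket -> illegal
(6,3): no bracket -> illegal
(6,4): no bracket -> illegal
(6,5): flips 2 -> legal
(6,6): no bracket -> illegal
W mobility = 7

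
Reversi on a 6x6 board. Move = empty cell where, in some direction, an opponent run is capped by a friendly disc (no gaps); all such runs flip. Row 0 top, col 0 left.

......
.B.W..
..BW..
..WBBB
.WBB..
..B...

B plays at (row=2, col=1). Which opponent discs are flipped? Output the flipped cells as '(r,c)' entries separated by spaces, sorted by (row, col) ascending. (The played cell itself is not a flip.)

Dir NW: first cell '.' (not opp) -> no flip
Dir N: first cell 'B' (not opp) -> no flip
Dir NE: first cell '.' (not opp) -> no flip
Dir W: first cell '.' (not opp) -> no flip
Dir E: first cell 'B' (not opp) -> no flip
Dir SW: first cell '.' (not opp) -> no flip
Dir S: first cell '.' (not opp) -> no flip
Dir SE: opp run (3,2) capped by B -> flip

Answer: (3,2)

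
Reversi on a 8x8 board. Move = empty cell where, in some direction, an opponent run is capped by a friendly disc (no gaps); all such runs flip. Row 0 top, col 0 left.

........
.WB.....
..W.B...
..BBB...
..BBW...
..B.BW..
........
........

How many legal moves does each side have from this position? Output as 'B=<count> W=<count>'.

-- B to move --
(0,0): flips 2 -> legal
(0,1): no bracket -> illegal
(0,2): no bracket -> illegal
(1,0): flips 1 -> legal
(1,3): no bracket -> illegal
(2,0): no bracket -> illegal
(2,1): no bracket -> illegal
(2,3): no bracket -> illegal
(3,1): no bracket -> illegal
(3,5): no bracket -> illegal
(4,5): flips 1 -> legal
(4,6): no bracket -> illegal
(5,3): no bracket -> illegal
(5,6): flips 1 -> legal
(6,4): no bracket -> illegal
(6,5): no bracket -> illegal
(6,6): flips 2 -> legal
B mobility = 5
-- W to move --
(0,1): no bracket -> illegal
(0,2): flips 1 -> legal
(0,3): no bracket -> illegal
(1,3): flips 1 -> legal
(1,4): flips 2 -> legal
(1,5): no bracket -> illegal
(2,1): no bracket -> illegal
(2,3): no bracket -> illegal
(2,5): no bracket -> illegal
(3,1): no bracket -> illegal
(3,5): no bracket -> illegal
(4,1): flips 2 -> legal
(4,5): no bracket -> illegal
(5,1): no bracket -> illegal
(5,3): flips 1 -> legal
(6,1): no bracket -> illegal
(6,2): flips 3 -> legal
(6,3): no bracket -> illegal
(6,4): flips 1 -> legal
(6,5): no bracket -> illegal
W mobility = 7

Answer: B=5 W=7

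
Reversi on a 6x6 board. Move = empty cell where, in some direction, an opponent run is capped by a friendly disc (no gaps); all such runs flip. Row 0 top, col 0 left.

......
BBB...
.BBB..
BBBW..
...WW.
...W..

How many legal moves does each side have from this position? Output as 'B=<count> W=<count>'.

Answer: B=3 W=2

Derivation:
-- B to move --
(2,4): no bracket -> illegal
(3,4): flips 1 -> legal
(3,5): no bracket -> illegal
(4,2): no bracket -> illegal
(4,5): no bracket -> illegal
(5,2): no bracket -> illegal
(5,4): flips 1 -> legal
(5,5): flips 2 -> legal
B mobility = 3
-- W to move --
(0,0): flips 2 -> legal
(0,1): no bracket -> illegal
(0,2): no bracket -> illegal
(0,3): no bracket -> illegal
(1,3): flips 1 -> legal
(1,4): no bracket -> illegal
(2,0): no bracket -> illegal
(2,4): no bracket -> illegal
(3,4): no bracket -> illegal
(4,0): no bracket -> illegal
(4,1): no bracket -> illegal
(4,2): no bracket -> illegal
W mobility = 2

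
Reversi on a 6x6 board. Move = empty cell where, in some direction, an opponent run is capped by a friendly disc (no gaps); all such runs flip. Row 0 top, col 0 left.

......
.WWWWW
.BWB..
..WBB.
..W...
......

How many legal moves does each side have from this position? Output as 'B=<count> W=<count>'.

Answer: B=8 W=9

Derivation:
-- B to move --
(0,0): flips 2 -> legal
(0,1): flips 2 -> legal
(0,2): no bracket -> illegal
(0,3): flips 2 -> legal
(0,4): no bracket -> illegal
(0,5): flips 1 -> legal
(1,0): no bracket -> illegal
(2,0): no bracket -> illegal
(2,4): no bracket -> illegal
(2,5): no bracket -> illegal
(3,1): flips 1 -> legal
(4,1): flips 1 -> legal
(4,3): flips 1 -> legal
(5,1): flips 1 -> legal
(5,2): no bracket -> illegal
(5,3): no bracket -> illegal
B mobility = 8
-- W to move --
(1,0): flips 1 -> legal
(2,0): flips 1 -> legal
(2,4): flips 2 -> legal
(2,5): no bracket -> illegal
(3,0): flips 1 -> legal
(3,1): flips 1 -> legal
(3,5): flips 2 -> legal
(4,3): flips 2 -> legal
(4,4): flips 1 -> legal
(4,5): flips 2 -> legal
W mobility = 9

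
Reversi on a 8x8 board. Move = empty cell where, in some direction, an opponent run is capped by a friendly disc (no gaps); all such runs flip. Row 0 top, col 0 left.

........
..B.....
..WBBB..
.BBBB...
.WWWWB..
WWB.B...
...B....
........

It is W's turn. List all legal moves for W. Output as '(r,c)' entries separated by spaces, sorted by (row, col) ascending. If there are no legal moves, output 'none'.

(0,1): no bracket -> illegal
(0,2): flips 1 -> legal
(0,3): no bracket -> illegal
(1,1): no bracket -> illegal
(1,3): flips 2 -> legal
(1,4): flips 4 -> legal
(1,5): flips 2 -> legal
(1,6): flips 2 -> legal
(2,0): flips 1 -> legal
(2,1): flips 2 -> legal
(2,6): flips 3 -> legal
(3,0): no bracket -> illegal
(3,5): no bracket -> illegal
(3,6): no bracket -> illegal
(4,0): flips 1 -> legal
(4,6): flips 1 -> legal
(5,3): flips 1 -> legal
(5,5): no bracket -> illegal
(5,6): no bracket -> illegal
(6,1): flips 1 -> legal
(6,2): flips 1 -> legal
(6,4): flips 1 -> legal
(6,5): flips 1 -> legal
(7,2): no bracket -> illegal
(7,3): no bracket -> illegal
(7,4): flips 2 -> legal

Answer: (0,2) (1,3) (1,4) (1,5) (1,6) (2,0) (2,1) (2,6) (4,0) (4,6) (5,3) (6,1) (6,2) (6,4) (6,5) (7,4)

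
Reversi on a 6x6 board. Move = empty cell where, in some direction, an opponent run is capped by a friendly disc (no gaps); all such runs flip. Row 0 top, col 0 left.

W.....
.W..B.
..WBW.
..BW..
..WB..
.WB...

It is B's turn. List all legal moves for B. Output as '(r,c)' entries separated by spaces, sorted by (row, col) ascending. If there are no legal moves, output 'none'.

Answer: (1,2) (2,1) (2,5) (3,4) (4,1) (5,0)

Derivation:
(0,1): no bracket -> illegal
(0,2): no bracket -> illegal
(1,0): no bracket -> illegal
(1,2): flips 1 -> legal
(1,3): no bracket -> illegal
(1,5): no bracket -> illegal
(2,0): no bracket -> illegal
(2,1): flips 1 -> legal
(2,5): flips 1 -> legal
(3,1): no bracket -> illegal
(3,4): flips 2 -> legal
(3,5): no bracket -> illegal
(4,0): no bracket -> illegal
(4,1): flips 1 -> legal
(4,4): no bracket -> illegal
(5,0): flips 1 -> legal
(5,3): no bracket -> illegal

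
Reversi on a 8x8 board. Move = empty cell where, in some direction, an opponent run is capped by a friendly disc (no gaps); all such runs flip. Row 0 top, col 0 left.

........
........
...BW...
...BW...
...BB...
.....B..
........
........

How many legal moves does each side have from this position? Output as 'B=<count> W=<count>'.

-- B to move --
(1,3): no bracket -> illegal
(1,4): flips 2 -> legal
(1,5): flips 1 -> legal
(2,5): flips 2 -> legal
(3,5): flips 1 -> legal
(4,5): flips 1 -> legal
B mobility = 5
-- W to move --
(1,2): flips 1 -> legal
(1,3): no bracket -> illegal
(1,4): no bracket -> illegal
(2,2): flips 1 -> legal
(3,2): flips 1 -> legal
(3,5): no bracket -> illegal
(4,2): flips 1 -> legal
(4,5): no bracket -> illegal
(4,6): no bracket -> illegal
(5,2): flips 1 -> legal
(5,3): no bracket -> illegal
(5,4): flips 1 -> legal
(5,6): no bracket -> illegal
(6,4): no bracket -> illegal
(6,5): no bracket -> illegal
(6,6): no bracket -> illegal
W mobility = 6

Answer: B=5 W=6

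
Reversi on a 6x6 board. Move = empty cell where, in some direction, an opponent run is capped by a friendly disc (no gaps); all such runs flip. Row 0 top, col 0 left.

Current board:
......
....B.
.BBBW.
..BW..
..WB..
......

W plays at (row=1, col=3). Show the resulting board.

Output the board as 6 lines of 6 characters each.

Answer: ......
...WB.
.BBWW.
..BW..
..WB..
......

Derivation:
Place W at (1,3); scan 8 dirs for brackets.
Dir NW: first cell '.' (not opp) -> no flip
Dir N: first cell '.' (not opp) -> no flip
Dir NE: first cell '.' (not opp) -> no flip
Dir W: first cell '.' (not opp) -> no flip
Dir E: opp run (1,4), next='.' -> no flip
Dir SW: opp run (2,2), next='.' -> no flip
Dir S: opp run (2,3) capped by W -> flip
Dir SE: first cell 'W' (not opp) -> no flip
All flips: (2,3)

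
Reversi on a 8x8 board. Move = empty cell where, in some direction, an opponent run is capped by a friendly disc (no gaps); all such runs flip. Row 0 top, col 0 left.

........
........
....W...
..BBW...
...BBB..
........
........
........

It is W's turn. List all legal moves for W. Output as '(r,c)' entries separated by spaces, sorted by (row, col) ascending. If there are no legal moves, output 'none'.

(2,1): no bracket -> illegal
(2,2): no bracket -> illegal
(2,3): no bracket -> illegal
(3,1): flips 2 -> legal
(3,5): no bracket -> illegal
(3,6): no bracket -> illegal
(4,1): no bracket -> illegal
(4,2): flips 1 -> legal
(4,6): no bracket -> illegal
(5,2): flips 1 -> legal
(5,3): no bracket -> illegal
(5,4): flips 1 -> legal
(5,5): no bracket -> illegal
(5,6): flips 1 -> legal

Answer: (3,1) (4,2) (5,2) (5,4) (5,6)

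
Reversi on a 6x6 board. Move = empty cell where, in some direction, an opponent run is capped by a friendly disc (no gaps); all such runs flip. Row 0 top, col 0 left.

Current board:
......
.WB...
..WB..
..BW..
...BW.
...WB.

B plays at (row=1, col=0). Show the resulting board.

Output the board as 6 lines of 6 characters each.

Place B at (1,0); scan 8 dirs for brackets.
Dir NW: edge -> no flip
Dir N: first cell '.' (not opp) -> no flip
Dir NE: first cell '.' (not opp) -> no flip
Dir W: edge -> no flip
Dir E: opp run (1,1) capped by B -> flip
Dir SW: edge -> no flip
Dir S: first cell '.' (not opp) -> no flip
Dir SE: first cell '.' (not opp) -> no flip
All flips: (1,1)

Answer: ......
BBB...
..WB..
..BW..
...BW.
...WB.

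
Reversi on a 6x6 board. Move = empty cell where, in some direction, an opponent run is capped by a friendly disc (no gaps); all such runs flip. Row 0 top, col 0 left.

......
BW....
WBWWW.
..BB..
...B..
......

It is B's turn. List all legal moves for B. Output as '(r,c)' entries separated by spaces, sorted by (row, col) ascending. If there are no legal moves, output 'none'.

Answer: (0,0) (0,1) (1,2) (1,3) (1,4) (1,5) (2,5) (3,0)

Derivation:
(0,0): flips 2 -> legal
(0,1): flips 1 -> legal
(0,2): no bracket -> illegal
(1,2): flips 2 -> legal
(1,3): flips 1 -> legal
(1,4): flips 1 -> legal
(1,5): flips 1 -> legal
(2,5): flips 3 -> legal
(3,0): flips 1 -> legal
(3,1): no bracket -> illegal
(3,4): no bracket -> illegal
(3,5): no bracket -> illegal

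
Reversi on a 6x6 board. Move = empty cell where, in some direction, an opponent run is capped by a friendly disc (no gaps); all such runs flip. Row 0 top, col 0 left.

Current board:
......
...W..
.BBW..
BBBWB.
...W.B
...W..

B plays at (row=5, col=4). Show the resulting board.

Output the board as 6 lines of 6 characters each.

Answer: ......
...W..
.BBW..
BBBWB.
...B.B
...WB.

Derivation:
Place B at (5,4); scan 8 dirs for brackets.
Dir NW: opp run (4,3) capped by B -> flip
Dir N: first cell '.' (not opp) -> no flip
Dir NE: first cell 'B' (not opp) -> no flip
Dir W: opp run (5,3), next='.' -> no flip
Dir E: first cell '.' (not opp) -> no flip
Dir SW: edge -> no flip
Dir S: edge -> no flip
Dir SE: edge -> no flip
All flips: (4,3)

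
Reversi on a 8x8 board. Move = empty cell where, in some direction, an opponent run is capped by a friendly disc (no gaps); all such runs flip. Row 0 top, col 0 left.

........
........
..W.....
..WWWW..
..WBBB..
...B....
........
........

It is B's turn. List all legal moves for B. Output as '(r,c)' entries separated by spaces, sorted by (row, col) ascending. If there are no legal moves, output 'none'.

(1,1): flips 2 -> legal
(1,2): no bracket -> illegal
(1,3): no bracket -> illegal
(2,1): flips 1 -> legal
(2,3): flips 2 -> legal
(2,4): flips 1 -> legal
(2,5): flips 2 -> legal
(2,6): flips 1 -> legal
(3,1): flips 1 -> legal
(3,6): no bracket -> illegal
(4,1): flips 1 -> legal
(4,6): no bracket -> illegal
(5,1): no bracket -> illegal
(5,2): no bracket -> illegal

Answer: (1,1) (2,1) (2,3) (2,4) (2,5) (2,6) (3,1) (4,1)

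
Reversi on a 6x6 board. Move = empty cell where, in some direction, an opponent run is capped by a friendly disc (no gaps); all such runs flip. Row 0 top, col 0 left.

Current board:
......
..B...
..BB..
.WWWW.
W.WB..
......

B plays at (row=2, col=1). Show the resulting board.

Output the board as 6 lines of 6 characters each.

Place B at (2,1); scan 8 dirs for brackets.
Dir NW: first cell '.' (not opp) -> no flip
Dir N: first cell '.' (not opp) -> no flip
Dir NE: first cell 'B' (not opp) -> no flip
Dir W: first cell '.' (not opp) -> no flip
Dir E: first cell 'B' (not opp) -> no flip
Dir SW: first cell '.' (not opp) -> no flip
Dir S: opp run (3,1), next='.' -> no flip
Dir SE: opp run (3,2) capped by B -> flip
All flips: (3,2)

Answer: ......
..B...
.BBB..
.WBWW.
W.WB..
......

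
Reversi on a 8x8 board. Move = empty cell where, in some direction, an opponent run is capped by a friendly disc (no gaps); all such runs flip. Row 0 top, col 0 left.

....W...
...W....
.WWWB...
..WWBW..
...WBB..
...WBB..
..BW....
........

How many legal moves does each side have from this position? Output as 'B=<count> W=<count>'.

-- B to move --
(0,2): flips 1 -> legal
(0,3): no bracket -> illegal
(0,5): no bracket -> illegal
(1,0): flips 3 -> legal
(1,1): flips 2 -> legal
(1,2): flips 1 -> legal
(1,4): no bracket -> illegal
(1,5): no bracket -> illegal
(2,0): flips 3 -> legal
(2,5): flips 1 -> legal
(2,6): flips 1 -> legal
(3,0): no bracket -> illegal
(3,1): flips 2 -> legal
(3,6): flips 1 -> legal
(4,1): no bracket -> illegal
(4,2): flips 2 -> legal
(4,6): flips 1 -> legal
(5,2): flips 2 -> legal
(6,4): flips 1 -> legal
(7,2): flips 1 -> legal
(7,3): no bracket -> illegal
(7,4): no bracket -> illegal
B mobility = 14
-- W to move --
(1,4): no bracket -> illegal
(1,5): flips 1 -> legal
(2,5): flips 2 -> legal
(3,6): flips 2 -> legal
(4,6): flips 2 -> legal
(5,1): no bracket -> illegal
(5,2): no bracket -> illegal
(5,6): flips 4 -> legal
(6,1): flips 1 -> legal
(6,4): no bracket -> illegal
(6,5): flips 3 -> legal
(6,6): flips 2 -> legal
(7,1): flips 1 -> legal
(7,2): no bracket -> illegal
(7,3): no bracket -> illegal
W mobility = 9

Answer: B=14 W=9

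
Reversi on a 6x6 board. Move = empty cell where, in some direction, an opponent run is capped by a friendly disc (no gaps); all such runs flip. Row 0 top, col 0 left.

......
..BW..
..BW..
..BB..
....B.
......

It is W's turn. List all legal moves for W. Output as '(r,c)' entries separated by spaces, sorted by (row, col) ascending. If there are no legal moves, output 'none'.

(0,1): flips 1 -> legal
(0,2): no bracket -> illegal
(0,3): no bracket -> illegal
(1,1): flips 1 -> legal
(2,1): flips 1 -> legal
(2,4): no bracket -> illegal
(3,1): flips 1 -> legal
(3,4): no bracket -> illegal
(3,5): no bracket -> illegal
(4,1): flips 1 -> legal
(4,2): no bracket -> illegal
(4,3): flips 1 -> legal
(4,5): no bracket -> illegal
(5,3): no bracket -> illegal
(5,4): no bracket -> illegal
(5,5): no bracket -> illegal

Answer: (0,1) (1,1) (2,1) (3,1) (4,1) (4,3)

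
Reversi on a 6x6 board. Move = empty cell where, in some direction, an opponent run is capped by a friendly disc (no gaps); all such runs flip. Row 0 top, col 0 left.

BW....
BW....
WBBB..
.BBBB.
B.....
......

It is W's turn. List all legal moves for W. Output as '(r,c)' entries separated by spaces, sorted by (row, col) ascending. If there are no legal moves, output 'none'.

Answer: (2,4) (4,1) (4,2) (4,4)

Derivation:
(1,2): no bracket -> illegal
(1,3): no bracket -> illegal
(1,4): no bracket -> illegal
(2,4): flips 3 -> legal
(2,5): no bracket -> illegal
(3,0): no bracket -> illegal
(3,5): no bracket -> illegal
(4,1): flips 2 -> legal
(4,2): flips 1 -> legal
(4,3): no bracket -> illegal
(4,4): flips 2 -> legal
(4,5): no bracket -> illegal
(5,0): no bracket -> illegal
(5,1): no bracket -> illegal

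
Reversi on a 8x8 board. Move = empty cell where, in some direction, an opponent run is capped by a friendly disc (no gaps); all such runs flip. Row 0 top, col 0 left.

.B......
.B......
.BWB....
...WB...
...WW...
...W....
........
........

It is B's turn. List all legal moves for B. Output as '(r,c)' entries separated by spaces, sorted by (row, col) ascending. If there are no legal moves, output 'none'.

Answer: (3,2) (5,2) (5,4) (5,5) (6,3)

Derivation:
(1,2): no bracket -> illegal
(1,3): no bracket -> illegal
(2,4): no bracket -> illegal
(3,1): no bracket -> illegal
(3,2): flips 1 -> legal
(3,5): no bracket -> illegal
(4,2): no bracket -> illegal
(4,5): no bracket -> illegal
(5,2): flips 1 -> legal
(5,4): flips 1 -> legal
(5,5): flips 3 -> legal
(6,2): no bracket -> illegal
(6,3): flips 3 -> legal
(6,4): no bracket -> illegal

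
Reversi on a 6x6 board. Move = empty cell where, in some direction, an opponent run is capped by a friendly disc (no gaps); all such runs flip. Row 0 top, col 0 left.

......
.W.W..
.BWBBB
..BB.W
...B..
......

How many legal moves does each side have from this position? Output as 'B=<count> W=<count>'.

-- B to move --
(0,0): flips 2 -> legal
(0,1): flips 1 -> legal
(0,2): flips 1 -> legal
(0,3): flips 1 -> legal
(0,4): no bracket -> illegal
(1,0): no bracket -> illegal
(1,2): flips 1 -> legal
(1,4): no bracket -> illegal
(2,0): no bracket -> illegal
(3,1): no bracket -> illegal
(3,4): no bracket -> illegal
(4,4): no bracket -> illegal
(4,5): flips 1 -> legal
B mobility = 6
-- W to move --
(1,0): no bracket -> illegal
(1,2): no bracket -> illegal
(1,4): no bracket -> illegal
(1,5): flips 1 -> legal
(2,0): flips 1 -> legal
(3,0): no bracket -> illegal
(3,1): flips 1 -> legal
(3,4): no bracket -> illegal
(4,1): no bracket -> illegal
(4,2): flips 1 -> legal
(4,4): flips 1 -> legal
(5,2): no bracket -> illegal
(5,3): flips 3 -> legal
(5,4): no bracket -> illegal
W mobility = 6

Answer: B=6 W=6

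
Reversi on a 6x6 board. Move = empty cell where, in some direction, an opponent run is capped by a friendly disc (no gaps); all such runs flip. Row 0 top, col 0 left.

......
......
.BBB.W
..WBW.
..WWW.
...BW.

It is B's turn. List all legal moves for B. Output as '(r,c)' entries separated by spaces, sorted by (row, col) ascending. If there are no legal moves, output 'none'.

Answer: (3,1) (3,5) (4,1) (4,5) (5,1) (5,2) (5,5)

Derivation:
(1,4): no bracket -> illegal
(1,5): no bracket -> illegal
(2,4): no bracket -> illegal
(3,1): flips 2 -> legal
(3,5): flips 2 -> legal
(4,1): flips 1 -> legal
(4,5): flips 1 -> legal
(5,1): flips 1 -> legal
(5,2): flips 2 -> legal
(5,5): flips 2 -> legal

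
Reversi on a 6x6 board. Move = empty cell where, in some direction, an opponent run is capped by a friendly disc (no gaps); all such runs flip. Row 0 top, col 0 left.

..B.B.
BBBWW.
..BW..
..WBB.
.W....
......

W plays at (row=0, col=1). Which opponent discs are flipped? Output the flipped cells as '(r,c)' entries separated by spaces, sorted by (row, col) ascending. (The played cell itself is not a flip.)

Answer: (1,2)

Derivation:
Dir NW: edge -> no flip
Dir N: edge -> no flip
Dir NE: edge -> no flip
Dir W: first cell '.' (not opp) -> no flip
Dir E: opp run (0,2), next='.' -> no flip
Dir SW: opp run (1,0), next=edge -> no flip
Dir S: opp run (1,1), next='.' -> no flip
Dir SE: opp run (1,2) capped by W -> flip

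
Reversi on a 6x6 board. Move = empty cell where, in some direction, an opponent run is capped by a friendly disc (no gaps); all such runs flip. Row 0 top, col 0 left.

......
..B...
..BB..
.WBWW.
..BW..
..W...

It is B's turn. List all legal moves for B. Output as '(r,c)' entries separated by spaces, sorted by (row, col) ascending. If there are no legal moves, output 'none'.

(2,0): flips 1 -> legal
(2,1): no bracket -> illegal
(2,4): flips 1 -> legal
(2,5): no bracket -> illegal
(3,0): flips 1 -> legal
(3,5): flips 2 -> legal
(4,0): flips 1 -> legal
(4,1): no bracket -> illegal
(4,4): flips 2 -> legal
(4,5): flips 1 -> legal
(5,1): no bracket -> illegal
(5,3): flips 2 -> legal
(5,4): flips 1 -> legal

Answer: (2,0) (2,4) (3,0) (3,5) (4,0) (4,4) (4,5) (5,3) (5,4)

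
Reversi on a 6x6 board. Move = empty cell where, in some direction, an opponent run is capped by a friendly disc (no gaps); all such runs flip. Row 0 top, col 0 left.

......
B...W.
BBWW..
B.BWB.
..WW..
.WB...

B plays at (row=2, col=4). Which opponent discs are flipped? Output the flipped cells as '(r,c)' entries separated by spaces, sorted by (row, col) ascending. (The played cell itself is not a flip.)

Dir NW: first cell '.' (not opp) -> no flip
Dir N: opp run (1,4), next='.' -> no flip
Dir NE: first cell '.' (not opp) -> no flip
Dir W: opp run (2,3) (2,2) capped by B -> flip
Dir E: first cell '.' (not opp) -> no flip
Dir SW: opp run (3,3) (4,2) (5,1), next=edge -> no flip
Dir S: first cell 'B' (not opp) -> no flip
Dir SE: first cell '.' (not opp) -> no flip

Answer: (2,2) (2,3)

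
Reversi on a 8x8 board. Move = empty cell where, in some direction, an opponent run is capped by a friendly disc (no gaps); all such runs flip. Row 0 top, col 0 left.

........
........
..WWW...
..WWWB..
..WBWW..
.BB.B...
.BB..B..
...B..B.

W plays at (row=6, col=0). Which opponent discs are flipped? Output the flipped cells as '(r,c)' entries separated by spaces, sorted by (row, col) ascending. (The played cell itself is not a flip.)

Dir NW: edge -> no flip
Dir N: first cell '.' (not opp) -> no flip
Dir NE: opp run (5,1) capped by W -> flip
Dir W: edge -> no flip
Dir E: opp run (6,1) (6,2), next='.' -> no flip
Dir SW: edge -> no flip
Dir S: first cell '.' (not opp) -> no flip
Dir SE: first cell '.' (not opp) -> no flip

Answer: (5,1)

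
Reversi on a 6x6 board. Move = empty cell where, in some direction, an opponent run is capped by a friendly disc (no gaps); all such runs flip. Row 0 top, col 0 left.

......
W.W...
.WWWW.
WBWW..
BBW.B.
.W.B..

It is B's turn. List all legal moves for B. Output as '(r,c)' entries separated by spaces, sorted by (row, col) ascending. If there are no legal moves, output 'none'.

Answer: (1,1) (1,3) (1,4) (2,0) (3,4) (4,3)

Derivation:
(0,0): no bracket -> illegal
(0,1): no bracket -> illegal
(0,2): no bracket -> illegal
(0,3): no bracket -> illegal
(1,1): flips 3 -> legal
(1,3): flips 1 -> legal
(1,4): flips 2 -> legal
(1,5): no bracket -> illegal
(2,0): flips 1 -> legal
(2,5): no bracket -> illegal
(3,4): flips 2 -> legal
(3,5): no bracket -> illegal
(4,3): flips 1 -> legal
(5,0): no bracket -> illegal
(5,2): no bracket -> illegal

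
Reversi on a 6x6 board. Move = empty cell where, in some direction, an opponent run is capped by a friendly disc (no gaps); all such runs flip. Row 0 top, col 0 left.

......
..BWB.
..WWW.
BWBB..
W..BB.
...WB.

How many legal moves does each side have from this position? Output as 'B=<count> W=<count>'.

-- B to move --
(0,2): no bracket -> illegal
(0,3): flips 2 -> legal
(0,4): no bracket -> illegal
(1,1): flips 1 -> legal
(1,5): flips 1 -> legal
(2,0): no bracket -> illegal
(2,1): no bracket -> illegal
(2,5): no bracket -> illegal
(3,4): flips 2 -> legal
(3,5): no bracket -> illegal
(4,1): no bracket -> illegal
(4,2): no bracket -> illegal
(5,0): flips 1 -> legal
(5,1): no bracket -> illegal
(5,2): flips 1 -> legal
B mobility = 6
-- W to move --
(0,1): flips 1 -> legal
(0,2): flips 1 -> legal
(0,3): no bracket -> illegal
(0,4): flips 1 -> legal
(0,5): flips 1 -> legal
(1,1): flips 1 -> legal
(1,5): flips 1 -> legal
(2,0): flips 1 -> legal
(2,1): no bracket -> illegal
(2,5): no bracket -> illegal
(3,4): flips 2 -> legal
(3,5): flips 1 -> legal
(4,1): flips 1 -> legal
(4,2): flips 2 -> legal
(4,5): no bracket -> illegal
(5,2): no bracket -> illegal
(5,5): flips 3 -> legal
W mobility = 12

Answer: B=6 W=12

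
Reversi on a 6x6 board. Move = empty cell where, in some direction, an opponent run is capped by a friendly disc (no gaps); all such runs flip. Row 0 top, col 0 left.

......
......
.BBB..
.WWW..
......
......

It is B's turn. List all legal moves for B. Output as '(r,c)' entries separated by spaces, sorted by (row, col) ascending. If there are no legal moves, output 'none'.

Answer: (4,0) (4,1) (4,2) (4,3) (4,4)

Derivation:
(2,0): no bracket -> illegal
(2,4): no bracket -> illegal
(3,0): no bracket -> illegal
(3,4): no bracket -> illegal
(4,0): flips 1 -> legal
(4,1): flips 2 -> legal
(4,2): flips 1 -> legal
(4,3): flips 2 -> legal
(4,4): flips 1 -> legal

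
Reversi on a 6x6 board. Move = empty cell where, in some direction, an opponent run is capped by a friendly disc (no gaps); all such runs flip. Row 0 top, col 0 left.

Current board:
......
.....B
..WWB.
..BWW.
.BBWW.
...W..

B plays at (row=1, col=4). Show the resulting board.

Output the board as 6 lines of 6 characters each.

Place B at (1,4); scan 8 dirs for brackets.
Dir NW: first cell '.' (not opp) -> no flip
Dir N: first cell '.' (not opp) -> no flip
Dir NE: first cell '.' (not opp) -> no flip
Dir W: first cell '.' (not opp) -> no flip
Dir E: first cell 'B' (not opp) -> no flip
Dir SW: opp run (2,3) capped by B -> flip
Dir S: first cell 'B' (not opp) -> no flip
Dir SE: first cell '.' (not opp) -> no flip
All flips: (2,3)

Answer: ......
....BB
..WBB.
..BWW.
.BBWW.
...W..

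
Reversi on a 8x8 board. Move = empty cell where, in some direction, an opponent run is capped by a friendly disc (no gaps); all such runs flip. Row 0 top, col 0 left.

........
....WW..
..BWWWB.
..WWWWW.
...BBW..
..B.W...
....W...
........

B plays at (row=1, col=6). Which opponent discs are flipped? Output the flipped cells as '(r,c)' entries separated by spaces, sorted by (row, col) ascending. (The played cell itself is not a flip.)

Answer: (2,5) (3,4)

Derivation:
Dir NW: first cell '.' (not opp) -> no flip
Dir N: first cell '.' (not opp) -> no flip
Dir NE: first cell '.' (not opp) -> no flip
Dir W: opp run (1,5) (1,4), next='.' -> no flip
Dir E: first cell '.' (not opp) -> no flip
Dir SW: opp run (2,5) (3,4) capped by B -> flip
Dir S: first cell 'B' (not opp) -> no flip
Dir SE: first cell '.' (not opp) -> no flip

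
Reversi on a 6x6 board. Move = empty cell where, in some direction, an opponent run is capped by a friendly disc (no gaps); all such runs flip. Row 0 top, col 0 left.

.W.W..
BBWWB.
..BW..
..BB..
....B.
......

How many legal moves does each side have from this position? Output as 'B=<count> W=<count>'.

-- B to move --
(0,0): no bracket -> illegal
(0,2): flips 1 -> legal
(0,4): flips 1 -> legal
(2,1): no bracket -> illegal
(2,4): flips 1 -> legal
(3,4): no bracket -> illegal
B mobility = 3
-- W to move --
(0,0): no bracket -> illegal
(0,2): no bracket -> illegal
(0,4): no bracket -> illegal
(0,5): flips 1 -> legal
(1,5): flips 1 -> legal
(2,0): no bracket -> illegal
(2,1): flips 2 -> legal
(2,4): no bracket -> illegal
(2,5): flips 1 -> legal
(3,1): flips 1 -> legal
(3,4): no bracket -> illegal
(3,5): no bracket -> illegal
(4,1): flips 1 -> legal
(4,2): flips 2 -> legal
(4,3): flips 1 -> legal
(4,5): no bracket -> illegal
(5,3): no bracket -> illegal
(5,4): no bracket -> illegal
(5,5): no bracket -> illegal
W mobility = 8

Answer: B=3 W=8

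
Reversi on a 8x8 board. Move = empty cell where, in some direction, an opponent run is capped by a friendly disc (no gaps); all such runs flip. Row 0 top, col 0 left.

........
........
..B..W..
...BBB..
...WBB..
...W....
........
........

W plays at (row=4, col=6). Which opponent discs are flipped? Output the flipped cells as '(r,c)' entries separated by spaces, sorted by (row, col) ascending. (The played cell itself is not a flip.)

Answer: (4,4) (4,5)

Derivation:
Dir NW: opp run (3,5), next='.' -> no flip
Dir N: first cell '.' (not opp) -> no flip
Dir NE: first cell '.' (not opp) -> no flip
Dir W: opp run (4,5) (4,4) capped by W -> flip
Dir E: first cell '.' (not opp) -> no flip
Dir SW: first cell '.' (not opp) -> no flip
Dir S: first cell '.' (not opp) -> no flip
Dir SE: first cell '.' (not opp) -> no flip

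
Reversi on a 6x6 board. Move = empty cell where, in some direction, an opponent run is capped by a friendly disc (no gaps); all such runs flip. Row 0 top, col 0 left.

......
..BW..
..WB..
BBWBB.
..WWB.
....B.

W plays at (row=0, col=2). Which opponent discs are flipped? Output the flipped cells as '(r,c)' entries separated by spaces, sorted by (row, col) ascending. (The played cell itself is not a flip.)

Answer: (1,2)

Derivation:
Dir NW: edge -> no flip
Dir N: edge -> no flip
Dir NE: edge -> no flip
Dir W: first cell '.' (not opp) -> no flip
Dir E: first cell '.' (not opp) -> no flip
Dir SW: first cell '.' (not opp) -> no flip
Dir S: opp run (1,2) capped by W -> flip
Dir SE: first cell 'W' (not opp) -> no flip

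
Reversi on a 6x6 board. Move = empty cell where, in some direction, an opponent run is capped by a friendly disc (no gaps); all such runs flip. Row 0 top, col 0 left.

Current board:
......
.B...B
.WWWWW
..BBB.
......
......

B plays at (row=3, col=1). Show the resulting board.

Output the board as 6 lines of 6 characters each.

Answer: ......
.B...B
.BWWWW
.BBBB.
......
......

Derivation:
Place B at (3,1); scan 8 dirs for brackets.
Dir NW: first cell '.' (not opp) -> no flip
Dir N: opp run (2,1) capped by B -> flip
Dir NE: opp run (2,2), next='.' -> no flip
Dir W: first cell '.' (not opp) -> no flip
Dir E: first cell 'B' (not opp) -> no flip
Dir SW: first cell '.' (not opp) -> no flip
Dir S: first cell '.' (not opp) -> no flip
Dir SE: first cell '.' (not opp) -> no flip
All flips: (2,1)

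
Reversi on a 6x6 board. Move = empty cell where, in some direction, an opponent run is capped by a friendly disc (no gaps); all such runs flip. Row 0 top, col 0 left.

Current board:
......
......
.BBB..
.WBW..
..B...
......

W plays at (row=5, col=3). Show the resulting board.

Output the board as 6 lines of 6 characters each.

Answer: ......
......
.BBB..
.WBW..
..W...
...W..

Derivation:
Place W at (5,3); scan 8 dirs for brackets.
Dir NW: opp run (4,2) capped by W -> flip
Dir N: first cell '.' (not opp) -> no flip
Dir NE: first cell '.' (not opp) -> no flip
Dir W: first cell '.' (not opp) -> no flip
Dir E: first cell '.' (not opp) -> no flip
Dir SW: edge -> no flip
Dir S: edge -> no flip
Dir SE: edge -> no flip
All flips: (4,2)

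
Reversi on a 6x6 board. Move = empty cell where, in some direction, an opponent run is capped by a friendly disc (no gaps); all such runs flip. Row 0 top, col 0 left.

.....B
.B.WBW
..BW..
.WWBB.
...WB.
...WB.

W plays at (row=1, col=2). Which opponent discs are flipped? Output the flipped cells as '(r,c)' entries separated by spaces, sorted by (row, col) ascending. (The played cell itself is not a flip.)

Dir NW: first cell '.' (not opp) -> no flip
Dir N: first cell '.' (not opp) -> no flip
Dir NE: first cell '.' (not opp) -> no flip
Dir W: opp run (1,1), next='.' -> no flip
Dir E: first cell 'W' (not opp) -> no flip
Dir SW: first cell '.' (not opp) -> no flip
Dir S: opp run (2,2) capped by W -> flip
Dir SE: first cell 'W' (not opp) -> no flip

Answer: (2,2)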